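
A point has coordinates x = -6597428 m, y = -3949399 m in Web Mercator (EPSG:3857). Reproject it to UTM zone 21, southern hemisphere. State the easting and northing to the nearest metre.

E 289302 m, N 6301341 m

Web Mercator inverse (R = 6378137 m) → φ = -33.40660366°, λ = -59.26570408°.
UTM 21S forward: E = 289301.714 m, N = 6301341.076 m.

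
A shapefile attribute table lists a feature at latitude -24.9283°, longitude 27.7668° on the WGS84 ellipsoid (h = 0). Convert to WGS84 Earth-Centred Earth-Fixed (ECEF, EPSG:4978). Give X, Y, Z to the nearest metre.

X 5120957 m, Y 2696183 m, Z -2671874 m

WGS84: a = 6378137 m, e² = 0.006694380; N(φ) = a/√(1−e²sin²φ) = 6381932.976 m.
X = (N+h)·cosφ·cosλ = 5120957.202 m; Y = (N+h)·cosφ·sinλ = 2696183.398 m; Z = (N(1−e²)+h)·sinφ = -2671874.126 m.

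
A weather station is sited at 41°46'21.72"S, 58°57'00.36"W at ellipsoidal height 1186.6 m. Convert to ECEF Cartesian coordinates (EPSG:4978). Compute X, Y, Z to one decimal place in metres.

X 2457578.5 m, Y -4082040.4 m, Z -4227599.1 m

WGS84: a = 6378137 m, e² = 0.006694380; N(φ) = a/√(1−e²sin²φ) = 6387632.607 m.
X = (N+h)·cosφ·cosλ = 2457578.496 m; Y = (N+h)·cosφ·sinλ = -4082040.386 m; Z = (N(1−e²)+h)·sinφ = -4227599.090 m.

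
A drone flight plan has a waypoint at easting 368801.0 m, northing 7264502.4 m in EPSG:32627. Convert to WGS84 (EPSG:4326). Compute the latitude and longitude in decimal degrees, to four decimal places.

Zone 27N: λ₀ = -21°, k₀ = 0.9996, false easting 500000 m.
Meridian distance M = (N − FN)/k₀ = 7267409.4 m.
Inverse transverse Mercator on WGS84 gives φ = 65.47639980°, λ = -23.83350032°.

lat 65.4764°, lon -23.8335°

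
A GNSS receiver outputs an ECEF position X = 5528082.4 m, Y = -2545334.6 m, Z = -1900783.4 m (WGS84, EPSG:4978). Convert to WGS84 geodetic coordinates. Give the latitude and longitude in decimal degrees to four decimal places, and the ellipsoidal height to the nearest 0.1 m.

λ = atan2(Y, X) = -24.72310015°; p = √(X²+Y²) = 6085920.1 m.
Bowring's method on WGS84 (a = 6378137 m, b = 6356752.314 m) gives φ = -17.45470030°, h = -382.544 m.

lat -17.4547°, lon -24.7231°, h -382.5 m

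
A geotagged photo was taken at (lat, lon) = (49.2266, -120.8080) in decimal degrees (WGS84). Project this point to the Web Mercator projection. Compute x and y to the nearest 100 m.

x -13448300 m, y 6313400 m

Web Mercator is spherical with R = a = 6378137 m.
x = R·λ = 6378137 × -2.108497363 = -13448285.044 m.
y = R·ln tan(π/4 + φ/2) = 6378137 × 0.989849937 = 6313398.505 m.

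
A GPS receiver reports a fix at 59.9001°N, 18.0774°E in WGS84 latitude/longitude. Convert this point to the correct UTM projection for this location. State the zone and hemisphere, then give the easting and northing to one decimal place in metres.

Longitude 18.0774° lies in the 6° band [18°, 24°), giving zone 34; latitude is north of the equator, so 34N.
Zone 34 central meridian λ₀ = 6×34 − 183 = 21°; Δλ = -2.9226°.
Transverse Mercator on WGS84 with k₀ = 0.9996 gives E = 336528.155 m, N = 6643893.869 m.

Zone 34N: E 336528.2 m, N 6643893.9 m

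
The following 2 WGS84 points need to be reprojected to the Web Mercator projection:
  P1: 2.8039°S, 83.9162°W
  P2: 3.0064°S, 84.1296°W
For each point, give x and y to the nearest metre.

Web Mercator: x = R·λ, y = R·ln tan(π/4+φ/2), R = 6378137 m.
P1 (-2.8039°, -83.9162°) → (-9341508.653, -312253.379) m.
P2 (-3.0064°, -84.1296°) → (-9365264.233, -334824.596) m.

P1: x -9341509 m, y -312253 m; P2: x -9365264 m, y -334825 m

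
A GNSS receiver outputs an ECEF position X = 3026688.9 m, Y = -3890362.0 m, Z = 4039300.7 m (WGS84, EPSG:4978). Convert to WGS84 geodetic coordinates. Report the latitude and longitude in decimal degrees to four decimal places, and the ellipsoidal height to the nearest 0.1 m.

lat 39.5228°, lon -52.1172°, h 3212.2 m

λ = atan2(Y, X) = -52.11720079°; p = √(X²+Y²) = 4929073.2 m.
Bowring's method on WGS84 (a = 6378137 m, b = 6356752.314 m) gives φ = 39.52280019°, h = 3212.226 m.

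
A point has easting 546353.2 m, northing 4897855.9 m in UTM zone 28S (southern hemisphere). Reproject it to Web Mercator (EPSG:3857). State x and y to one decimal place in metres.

Unproject from UTM 28S (λ₀ = -15°) → φ = -46.07130013°, λ = -14.40060061°.
Web Mercator (R = 6378137 m): x = -1603067.527 m, y = -5791782.487 m.

x -1603067.5 m, y -5791782.5 m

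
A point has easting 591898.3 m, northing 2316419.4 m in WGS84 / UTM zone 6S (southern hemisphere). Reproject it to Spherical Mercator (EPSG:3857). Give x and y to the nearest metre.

x -16105225 m, y -10827758 m

Unproject from UTM 6S (λ₀ = -147°) → φ = -69.24639998°, λ = -144.67570006°.
Web Mercator (R = 6378137 m): x = -16105225.260 m, y = -10827757.730 m.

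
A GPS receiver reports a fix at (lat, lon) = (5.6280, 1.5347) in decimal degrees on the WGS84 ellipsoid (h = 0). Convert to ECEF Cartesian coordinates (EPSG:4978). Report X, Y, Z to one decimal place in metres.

X 6345319.2 m, Y 170003.6 m, Z 621331.8 m

WGS84: a = 6378137 m, e² = 0.006694380; N(φ) = a/√(1−e²sin²φ) = 6378342.334 m.
X = (N+h)·cosφ·cosλ = 6345319.171 m; Y = (N+h)·cosφ·sinλ = 170003.638 m; Z = (N(1−e²)+h)·sinφ = 621331.772 m.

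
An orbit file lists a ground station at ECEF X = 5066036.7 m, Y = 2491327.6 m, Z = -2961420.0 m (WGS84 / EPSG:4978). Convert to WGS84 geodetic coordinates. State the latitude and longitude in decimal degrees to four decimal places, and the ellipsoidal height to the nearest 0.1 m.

lat -27.8385°, lon 26.1866°, h 1560.5 m

λ = atan2(Y, X) = 26.18660019°; p = √(X²+Y²) = 5645479.7 m.
Bowring's method on WGS84 (a = 6378137 m, b = 6356752.314 m) gives φ = -27.83850043°, h = 1560.514 m.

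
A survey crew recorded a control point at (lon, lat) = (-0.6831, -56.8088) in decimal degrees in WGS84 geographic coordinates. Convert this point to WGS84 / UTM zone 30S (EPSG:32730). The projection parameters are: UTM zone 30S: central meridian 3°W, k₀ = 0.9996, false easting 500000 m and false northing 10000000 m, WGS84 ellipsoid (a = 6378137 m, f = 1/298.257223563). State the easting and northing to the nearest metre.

Zone 30 central meridian λ₀ = 6×30 − 183 = -3°; Δλ = +2.3169°.
Transverse Mercator on WGS84 with k₀ = 0.9996 gives E = 641452.332 m, N = 3701503.340 m.

E 641452 m, N 3701503 m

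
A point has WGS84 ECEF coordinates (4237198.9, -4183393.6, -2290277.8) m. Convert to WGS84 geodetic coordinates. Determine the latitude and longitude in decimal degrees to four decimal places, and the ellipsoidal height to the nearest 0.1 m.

lat -21.1678°, lon -44.6339°, h 4287.0 m

λ = atan2(Y, X) = -44.63390051°; p = √(X²+Y²) = 5954379.6 m.
Bowring's method on WGS84 (a = 6378137 m, b = 6356752.314 m) gives φ = -21.16779990°, h = 4287.007 m.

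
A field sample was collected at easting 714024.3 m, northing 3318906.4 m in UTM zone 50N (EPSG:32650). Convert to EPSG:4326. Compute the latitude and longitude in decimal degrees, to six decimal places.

lat 29.982400°, lon 119.218400°

Zone 50N: λ₀ = 117°, k₀ = 0.9996, false easting 500000 m.
Meridian distance M = (N − FN)/k₀ = 3320234.5 m.
Inverse transverse Mercator on WGS84 gives φ = 29.98240042°, λ = 119.21840049°.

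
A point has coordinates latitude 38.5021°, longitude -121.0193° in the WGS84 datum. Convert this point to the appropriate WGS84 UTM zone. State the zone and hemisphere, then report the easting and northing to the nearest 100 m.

Zone 10N: E 672700 m, N 4263400 m

Longitude -121.0193° lies in the 6° band [-126°, -120°), giving zone 10; latitude is north of the equator, so 10N.
Zone 10 central meridian λ₀ = 6×10 − 183 = -123°; Δλ = +1.9807°.
Transverse Mercator on WGS84 with k₀ = 0.9996 gives E = 672715.631 m, N = 4263385.382 m.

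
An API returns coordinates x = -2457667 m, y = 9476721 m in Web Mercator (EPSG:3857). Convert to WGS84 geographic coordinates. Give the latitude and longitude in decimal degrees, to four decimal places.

lat 64.4955°, lon -22.0776°

R = 6378137 m. λ = x/R = -22.07759829°.
φ = 2·arctan(exp(y/R)) − 90° = 2·arctan(4.41856) − 90° = 64.49549844°.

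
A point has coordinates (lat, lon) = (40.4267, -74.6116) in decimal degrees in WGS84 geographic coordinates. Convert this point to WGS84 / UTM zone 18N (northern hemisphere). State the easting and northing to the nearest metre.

E 532946 m, N 4475191 m

Zone 18 central meridian λ₀ = 6×18 − 183 = -75°; Δλ = +0.3884°.
Transverse Mercator on WGS84 with k₀ = 0.9996 gives E = 532946.464 m, N = 4475190.911 m.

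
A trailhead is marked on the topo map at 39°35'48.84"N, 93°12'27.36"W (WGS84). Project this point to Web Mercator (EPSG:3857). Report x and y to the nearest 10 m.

x -10375820 m, y 4807540 m

Web Mercator is spherical with R = a = 6378137 m.
x = R·λ = 6378137 × -1.626779508 = -10375822.570 m.
y = R·ln tan(π/4 + φ/2) = 6378137 × 0.753752488 = 4807536.632 m.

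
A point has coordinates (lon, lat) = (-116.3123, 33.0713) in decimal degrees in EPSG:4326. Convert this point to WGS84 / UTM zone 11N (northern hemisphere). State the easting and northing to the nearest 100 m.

E 564200 m, N 3659400 m

Zone 11 central meridian λ₀ = 6×11 − 183 = -117°; Δλ = +0.6877°.
Transverse Mercator on WGS84 with k₀ = 0.9996 gives E = 564190.976 m, N = 3659401.533 m.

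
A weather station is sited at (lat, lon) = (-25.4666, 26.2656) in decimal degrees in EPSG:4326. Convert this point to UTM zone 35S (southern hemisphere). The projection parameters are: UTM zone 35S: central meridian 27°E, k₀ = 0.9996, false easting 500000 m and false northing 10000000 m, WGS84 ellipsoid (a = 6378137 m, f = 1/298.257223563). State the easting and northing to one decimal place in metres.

E 426172.9 m, N 7183181.2 m

Zone 35 central meridian λ₀ = 6×35 − 183 = 27°; Δλ = -0.7344°.
Transverse Mercator on WGS84 with k₀ = 0.9996 gives E = 426172.9496 m, N = 7183181.218 m.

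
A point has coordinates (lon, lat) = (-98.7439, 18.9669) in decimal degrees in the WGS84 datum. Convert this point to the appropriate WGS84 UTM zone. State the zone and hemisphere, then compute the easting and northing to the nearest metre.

Longitude -98.7439° lies in the 6° band [-102°, -96°), giving zone 14; latitude is north of the equator, so 14N.
Zone 14 central meridian λ₀ = 6×14 − 183 = -99°; Δλ = +0.2561°.
Transverse Mercator on WGS84 with k₀ = 0.9996 gives E = 526959.894 m, N = 2097184.600 m.

Zone 14N: E 526960 m, N 2097185 m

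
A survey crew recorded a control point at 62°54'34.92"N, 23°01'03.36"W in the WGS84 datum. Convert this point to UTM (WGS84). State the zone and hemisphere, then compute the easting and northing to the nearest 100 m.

Longitude -23.0176° lies in the 6° band [-24°, -18°), giving zone 27; latitude is north of the equator, so 27N.
Zone 27 central meridian λ₀ = 6×27 − 183 = -21°; Δλ = -2.0176°.
Transverse Mercator on WGS84 with k₀ = 0.9996 gives E = 397500.260 m, N = 6977135.260 m.

Zone 27N: E 397500 m, N 6977100 m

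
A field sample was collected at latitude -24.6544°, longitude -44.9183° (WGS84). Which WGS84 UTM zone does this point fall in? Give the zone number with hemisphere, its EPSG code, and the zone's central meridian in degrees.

UTM zone = ⌊(λ + 180)/6⌋ + 1; -44.9183° ∈ [-48°, -42°) → zone 23.
Hemisphere: S (φ < 0).
Central meridian λ₀ = 6×23 − 183 = -45°.
EPSG code: 32723.

Zone 23S (EPSG:32723), central meridian -45°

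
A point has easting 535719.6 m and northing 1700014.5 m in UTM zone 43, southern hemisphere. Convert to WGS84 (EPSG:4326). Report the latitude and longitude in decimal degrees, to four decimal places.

Zone 43S: λ₀ = 75°, k₀ = 0.9996, false easting 500000 m, false northing 10000000 m.
Meridian distance M = (N − FN)/k₀ = -8303306.8 m.
Inverse transverse Mercator on WGS84 gives φ = -74.78500016°, λ = 76.21940114°.

lat -74.7850°, lon 76.2194°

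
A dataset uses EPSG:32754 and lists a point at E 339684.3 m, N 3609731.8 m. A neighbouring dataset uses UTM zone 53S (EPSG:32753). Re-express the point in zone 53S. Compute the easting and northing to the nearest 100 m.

UTM 54S → geographic: φ = -57.62620032°, λ = 138.31530078°.
UTM 53S (λ₀ = 135°) forward: E = 697955.576 m, N = 3608065.765 m.

E 698000 m, N 3608100 m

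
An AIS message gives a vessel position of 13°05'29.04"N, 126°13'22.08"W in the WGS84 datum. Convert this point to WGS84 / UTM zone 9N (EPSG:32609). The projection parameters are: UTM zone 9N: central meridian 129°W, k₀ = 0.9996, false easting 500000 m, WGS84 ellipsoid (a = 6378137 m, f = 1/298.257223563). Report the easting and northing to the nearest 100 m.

E 801200 m, N 1448900 m

Zone 9 central meridian λ₀ = 6×9 − 183 = -129°; Δλ = +2.7772°.
Transverse Mercator on WGS84 with k₀ = 0.9996 gives E = 801159.315 m, N = 1448897.505 m.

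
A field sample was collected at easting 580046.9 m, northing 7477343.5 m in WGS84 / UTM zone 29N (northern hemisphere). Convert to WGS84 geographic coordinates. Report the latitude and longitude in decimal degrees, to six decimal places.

Zone 29N: λ₀ = -9°, k₀ = 0.9996, false easting 500000 m.
Meridian distance M = (N − FN)/k₀ = 7480335.6 m.
Inverse transverse Mercator on WGS84 gives φ = 67.40150044°, λ = -7.13310078°.

lat 67.401500°, lon -7.133101°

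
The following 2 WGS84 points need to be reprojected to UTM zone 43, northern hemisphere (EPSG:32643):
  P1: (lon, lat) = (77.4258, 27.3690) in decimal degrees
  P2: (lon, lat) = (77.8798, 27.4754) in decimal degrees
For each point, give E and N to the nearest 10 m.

P1: E 739930 m, N 3029640 m; P2: E 784580 m, N 3042390 m

UTM zone 43N: λ₀ = 75°, k₀ = 0.9996.
P1 (27.3690°, 77.4258°) → (739927.329, 3029642.306) m.
P2 (27.4754°, 77.8798°) → (784577.880, 3042393.335) m.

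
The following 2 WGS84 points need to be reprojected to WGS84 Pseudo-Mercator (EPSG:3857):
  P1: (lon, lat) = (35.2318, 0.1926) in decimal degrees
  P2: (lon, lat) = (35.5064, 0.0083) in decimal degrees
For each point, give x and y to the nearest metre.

P1: x 3921986 m, y 21440 m; P2: x 3952554 m, y 924 m

Web Mercator: x = R·λ, y = R·ln tan(π/4+φ/2), R = 6378137 m.
P1 (0.1926°, 35.2318°) → (3921986.036, 21440.174) m.
P2 (0.0083°, 35.5064°) → (3952554.368, 923.952) m.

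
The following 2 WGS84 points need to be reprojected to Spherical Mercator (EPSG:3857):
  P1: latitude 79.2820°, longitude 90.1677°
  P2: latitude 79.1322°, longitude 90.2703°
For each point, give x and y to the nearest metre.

Web Mercator: x = R·λ, y = R·ln tan(π/4+φ/2), R = 6378137 m.
P1 (79.2820°, 90.1677°) → (10037422.450, 15094036.717) m.
P2 (79.1322°, 90.2703°) → (10048843.830, 15004984.264) m.

P1: x 10037422 m, y 15094037 m; P2: x 10048844 m, y 15004984 m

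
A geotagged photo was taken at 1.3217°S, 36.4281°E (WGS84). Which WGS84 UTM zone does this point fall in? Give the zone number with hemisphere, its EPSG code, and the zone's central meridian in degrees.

Zone 37S (EPSG:32737), central meridian 39°

UTM zone = ⌊(λ + 180)/6⌋ + 1; 36.4281° ∈ [36°, 42°) → zone 37.
Hemisphere: S (φ < 0).
Central meridian λ₀ = 6×37 − 183 = 39°.
EPSG code: 32737.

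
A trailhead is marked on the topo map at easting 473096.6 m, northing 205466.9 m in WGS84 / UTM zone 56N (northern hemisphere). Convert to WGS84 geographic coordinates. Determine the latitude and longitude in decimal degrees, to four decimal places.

lat 1.8589°, lon 152.7581°

Zone 56N: λ₀ = 153°, k₀ = 0.9996, false easting 500000 m.
Meridian distance M = (N − FN)/k₀ = 205549.1 m.
Inverse transverse Mercator on WGS84 gives φ = 1.85890028°, λ = 152.75810021°.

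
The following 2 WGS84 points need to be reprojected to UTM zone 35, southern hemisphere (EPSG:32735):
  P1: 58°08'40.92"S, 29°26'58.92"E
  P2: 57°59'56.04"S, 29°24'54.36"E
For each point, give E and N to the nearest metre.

P1: E 644196 m, N 3552561 m; P2: E 642741 m, N 3568861 m

UTM zone 35S: λ₀ = 27°, k₀ = 0.9996.
P1 (-58.1447°, 29.4497°) → (644195.792, 3552560.851) m.
P2 (-57.9989°, 29.4151°) → (642740.510, 3568860.513) m.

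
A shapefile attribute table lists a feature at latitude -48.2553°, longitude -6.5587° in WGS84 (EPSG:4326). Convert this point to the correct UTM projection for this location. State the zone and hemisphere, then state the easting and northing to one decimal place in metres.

Longitude -6.5587° lies in the 6° band [-12°, -6°), giving zone 29; latitude is south of the equator, so 29S.
Zone 29 central meridian λ₀ = 6×29 − 183 = -9°; Δλ = +2.4413°.
Transverse Mercator on WGS84 with k₀ = 0.9996 gives E = 681203.527 m, N = 4652442.444 m.

Zone 29S: E 681203.5 m, N 4652442.4 m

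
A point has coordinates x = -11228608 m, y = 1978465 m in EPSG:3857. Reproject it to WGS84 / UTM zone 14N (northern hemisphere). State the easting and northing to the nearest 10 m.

E 301630 m, N 1935230 m

Web Mercator inverse (R = 6378137 m) → φ = 17.49450394°, λ = -100.86830186°.
UTM 14N forward: E = 301631.809 m, N = 1935233.359 m.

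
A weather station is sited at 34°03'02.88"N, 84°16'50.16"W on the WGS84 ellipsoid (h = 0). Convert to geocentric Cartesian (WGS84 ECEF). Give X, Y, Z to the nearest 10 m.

WGS84: a = 6378137 m, e² = 0.006694380; N(φ) = a/√(1−e²sin²φ) = 6384840.822 m.
X = (N+h)·cosφ·cosλ = 527194.243 m; Y = (N+h)·cosφ·sinλ = -5263770.521 m; Z = (N(1−e²)+h)·sinφ = 3551116.694 m.

X 527190 m, Y -5263770 m, Z 3551120 m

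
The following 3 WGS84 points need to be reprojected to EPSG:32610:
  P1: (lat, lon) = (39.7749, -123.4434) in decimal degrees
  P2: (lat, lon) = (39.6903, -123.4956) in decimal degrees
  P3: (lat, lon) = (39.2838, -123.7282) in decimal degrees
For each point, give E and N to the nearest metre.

UTM zone 10N: λ₀ = -123°, k₀ = 0.9996.
P1 (39.7749°, -123.4434°) → (462027.453, 4402867.810) m.
P2 (39.6903°, -123.4956°) → (457505.137, 4393501.844) m.
P3 (39.2838°, -123.7282°) → (437196.218, 4348523.647) m.

P1: E 462027 m, N 4402868 m; P2: E 457505 m, N 4393502 m; P3: E 437196 m, N 4348524 m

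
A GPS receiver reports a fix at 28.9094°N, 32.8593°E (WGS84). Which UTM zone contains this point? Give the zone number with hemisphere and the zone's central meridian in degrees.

UTM zone = ⌊(λ + 180)/6⌋ + 1; 32.8593° ∈ [30°, 36°) → zone 36.
Hemisphere: N (φ ≥ 0).
Central meridian λ₀ = 6×36 − 183 = 33°.

Zone 36N, central meridian 33°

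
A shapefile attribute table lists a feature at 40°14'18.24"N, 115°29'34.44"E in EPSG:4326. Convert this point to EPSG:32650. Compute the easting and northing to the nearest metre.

E 371800 m, N 4455307 m

Zone 50 central meridian λ₀ = 6×50 − 183 = 117°; Δλ = -1.5071°.
Transverse Mercator on WGS84 with k₀ = 0.9996 gives E = 371800.417 m, N = 4455307.121 m.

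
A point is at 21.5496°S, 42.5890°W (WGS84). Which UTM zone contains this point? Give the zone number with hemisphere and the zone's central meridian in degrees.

Zone 23S, central meridian -45°

UTM zone = ⌊(λ + 180)/6⌋ + 1; -42.5890° ∈ [-48°, -42°) → zone 23.
Hemisphere: S (φ < 0).
Central meridian λ₀ = 6×23 − 183 = -45°.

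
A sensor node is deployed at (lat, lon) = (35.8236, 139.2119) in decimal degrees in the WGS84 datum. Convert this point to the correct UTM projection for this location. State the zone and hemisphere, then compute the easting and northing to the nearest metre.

Longitude 139.2119° lies in the 6° band [138°, 144°), giving zone 54; latitude is north of the equator, so 54N.
Zone 54 central meridian λ₀ = 6×54 − 183 = 141°; Δλ = -1.7881°.
Transverse Mercator on WGS84 with k₀ = 0.9996 gives E = 338476.334 m, N = 3965858.872 m.

Zone 54N: E 338476 m, N 3965859 m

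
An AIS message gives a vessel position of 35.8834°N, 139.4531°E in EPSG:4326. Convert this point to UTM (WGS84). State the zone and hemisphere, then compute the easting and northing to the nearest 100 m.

Longitude 139.4531° lies in the 6° band [138°, 144°), giving zone 54; latitude is north of the equator, so 54N.
Zone 54 central meridian λ₀ = 6×54 − 183 = 141°; Δλ = -1.5469°.
Transverse Mercator on WGS84 with k₀ = 0.9996 gives E = 360371.283 m, N = 3972120.892 m.

Zone 54N: E 360400 m, N 3972100 m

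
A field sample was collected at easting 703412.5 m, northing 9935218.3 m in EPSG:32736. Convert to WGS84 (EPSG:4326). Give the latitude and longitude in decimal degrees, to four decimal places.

lat -0.5858°, lon 34.8278°

Zone 36S: λ₀ = 33°, k₀ = 0.9996, false easting 500000 m, false northing 10000000 m.
Meridian distance M = (N − FN)/k₀ = -64807.6 m.
Inverse transverse Mercator on WGS84 gives φ = -0.58579996°, λ = 34.82779957°.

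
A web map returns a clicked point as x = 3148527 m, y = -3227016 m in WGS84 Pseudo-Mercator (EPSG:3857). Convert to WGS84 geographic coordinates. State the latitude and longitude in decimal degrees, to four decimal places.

R = 6378137 m. λ = x/R = 28.28369927°.
φ = 2·arctan(exp(y/R)) − 90° = 2·arctan(0.60293) − 90° = -27.82569788°.

lat -27.8257°, lon 28.2837°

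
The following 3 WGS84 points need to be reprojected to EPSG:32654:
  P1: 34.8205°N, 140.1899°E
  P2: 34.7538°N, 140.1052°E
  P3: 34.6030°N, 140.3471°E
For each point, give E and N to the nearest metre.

P1: E 425915 m, N 3853437 m; P2: E 418103 m, N 3846106 m; P3: E 440135 m, N 3829212 m

UTM zone 54N: λ₀ = 141°, k₀ = 0.9996.
P1 (34.8205°, 140.1899°) → (425915.101, 3853436.563) m.
P2 (34.7538°, 140.1052°) → (418103.032, 3846105.541) m.
P3 (34.6030°, 140.3471°) → (440135.012, 3829212.418) m.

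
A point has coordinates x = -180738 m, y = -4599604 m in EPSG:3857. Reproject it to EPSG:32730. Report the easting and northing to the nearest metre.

Web Mercator inverse (R = 6378137 m) → φ = -38.14269861°, λ = -1.62359708°.
UTM 30S forward: E = 620612.738 m, N = 5777457.218 m.

E 620613 m, N 5777457 m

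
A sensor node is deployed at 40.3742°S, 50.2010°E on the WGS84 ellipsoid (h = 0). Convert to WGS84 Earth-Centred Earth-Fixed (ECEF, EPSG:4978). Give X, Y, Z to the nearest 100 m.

X 3114600 m, Y 3738400 m, Z -4109700 m

WGS84: a = 6378137 m, e² = 0.006694380; N(φ) = a/√(1−e²sin²φ) = 6387114.208 m.
X = (N+h)·cosφ·cosλ = 3114641.786 m; Y = (N+h)·cosφ·sinλ = 3738441.854 m; Z = (N(1−e²)+h)·sinφ = -4109727.664 m.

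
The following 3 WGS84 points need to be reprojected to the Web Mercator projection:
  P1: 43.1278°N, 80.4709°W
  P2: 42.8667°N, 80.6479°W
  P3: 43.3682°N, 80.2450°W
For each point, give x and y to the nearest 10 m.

Web Mercator: x = R·λ, y = R·ln tan(π/4+φ/2), R = 6378137 m.
P1 (43.1278°, -80.4709°) → (-8957979.612, 5331444.585) m.
P2 (42.8667°, -80.6479°) → (-8977683.162, 5291704.187) m.
P3 (43.3682°, -80.2450°) → (-8932832.539, 5368184.629) m.

P1: x -8957980 m, y 5331440 m; P2: x -8977680 m, y 5291700 m; P3: x -8932830 m, y 5368180 m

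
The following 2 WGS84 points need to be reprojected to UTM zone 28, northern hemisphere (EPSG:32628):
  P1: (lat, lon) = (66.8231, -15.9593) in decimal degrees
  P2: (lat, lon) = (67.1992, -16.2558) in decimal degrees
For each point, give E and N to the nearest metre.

P1: E 457870 m, N 7411984 m; P2: E 445695 m, N 7454135 m

UTM zone 28N: λ₀ = -15°, k₀ = 0.9996.
P1 (66.8231°, -15.9593°) → (457869.820, 7411984.246) m.
P2 (67.1992°, -16.2558°) → (445695.465, 7454135.287) m.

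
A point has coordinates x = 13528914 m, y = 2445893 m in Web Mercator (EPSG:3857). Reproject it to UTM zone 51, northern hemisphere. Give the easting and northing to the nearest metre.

Web Mercator inverse (R = 6378137 m) → φ = 21.45230023°, λ = 121.53230224°.
UTM 51N forward: E = 347915.906 m, N = 2372918.790 m.

E 347916 m, N 2372919 m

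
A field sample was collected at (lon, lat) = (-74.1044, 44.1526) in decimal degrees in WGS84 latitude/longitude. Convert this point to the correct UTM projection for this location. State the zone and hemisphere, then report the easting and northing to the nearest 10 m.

Longitude -74.1044° lies in the 6° band [-78°, -72°), giving zone 18; latitude is north of the equator, so 18N.
Zone 18 central meridian λ₀ = 6×18 − 183 = -75°; Δλ = +0.8956°.
Transverse Mercator on WGS84 with k₀ = 0.9996 gives E = 571619.732 m, N = 4889211.936 m.

Zone 18N: E 571620 m, N 4889210 m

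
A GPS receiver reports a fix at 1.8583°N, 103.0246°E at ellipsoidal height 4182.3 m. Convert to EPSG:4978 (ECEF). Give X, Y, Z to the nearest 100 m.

X -1437600 m, Y 6214900 m, Z 205600 m

WGS84: a = 6378137 m, e² = 0.006694380; N(φ) = a/√(1−e²sin²φ) = 6378159.450 m.
X = (N+h)·cosφ·cosλ = -1437627.933 m; Y = (N+h)·cosφ·sinλ = 6214875.509 m; Z = (N(1−e²)+h)·sinφ = 205580.499 m.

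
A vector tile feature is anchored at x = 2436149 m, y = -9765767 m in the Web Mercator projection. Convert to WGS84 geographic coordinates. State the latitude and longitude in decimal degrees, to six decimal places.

R = 6378137 m. λ = x/R = 21.88429881°.
φ = 2·arctan(exp(y/R)) − 90° = 2·arctan(0.21629) − 90° = -65.59090013°.

lat -65.590900°, lon 21.884299°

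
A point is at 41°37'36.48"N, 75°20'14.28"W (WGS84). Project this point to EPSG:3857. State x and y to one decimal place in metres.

x -8386509.9 m, y 5105238.8 m

Web Mercator is spherical with R = a = 6378137 m.
x = R·λ = 6378137 × -1.314883935 = -8386509.874 m.
y = R·ln tan(π/4 + φ/2) = 6378137 × 0.800427899 = 5105238.796 m.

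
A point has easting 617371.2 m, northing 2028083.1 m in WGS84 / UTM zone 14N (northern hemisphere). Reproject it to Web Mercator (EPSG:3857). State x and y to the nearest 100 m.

x -10897000 m, y 2077300 m

Unproject from UTM 14N (λ₀ = -99°) → φ = 18.33930043°, λ = -97.88919991°.
Web Mercator (R = 6378137 m): x = -10896975.888 m, y = 2077301.553 m.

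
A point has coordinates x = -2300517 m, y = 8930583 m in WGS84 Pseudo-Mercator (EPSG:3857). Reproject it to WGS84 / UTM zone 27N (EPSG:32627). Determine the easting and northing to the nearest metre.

Web Mercator inverse (R = 6378137 m) → φ = 62.29980094°, λ = -20.66589582°.
UTM 27N forward: E = 517327.216 m, N = 6907623.731 m.

E 517327 m, N 6907624 m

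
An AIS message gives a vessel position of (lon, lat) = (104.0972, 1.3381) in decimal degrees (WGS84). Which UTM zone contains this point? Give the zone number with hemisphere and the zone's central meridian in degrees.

UTM zone = ⌊(λ + 180)/6⌋ + 1; 104.0972° ∈ [102°, 108°) → zone 48.
Hemisphere: N (φ ≥ 0).
Central meridian λ₀ = 6×48 − 183 = 105°.

Zone 48N, central meridian 105°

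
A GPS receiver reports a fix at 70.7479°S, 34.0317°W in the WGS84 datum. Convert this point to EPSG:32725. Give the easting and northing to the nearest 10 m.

E 462030 m, N 2150400 m

Zone 25 central meridian λ₀ = 6×25 − 183 = -33°; Δλ = -1.0317°.
Transverse Mercator on WGS84 with k₀ = 0.9996 gives E = 462034.928 m, N = 2150396.797 m.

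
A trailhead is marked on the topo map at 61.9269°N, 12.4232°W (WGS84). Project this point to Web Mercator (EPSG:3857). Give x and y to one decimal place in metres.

Web Mercator is spherical with R = a = 6378137 m.
x = R·λ = 6378137 × -0.216825744 = -1382944.298 m.
y = R·ln tan(π/4 + φ/2) = 6378137 × 1.386271624 = 8841830.336 m.

x -1382944.3 m, y 8841830.3 m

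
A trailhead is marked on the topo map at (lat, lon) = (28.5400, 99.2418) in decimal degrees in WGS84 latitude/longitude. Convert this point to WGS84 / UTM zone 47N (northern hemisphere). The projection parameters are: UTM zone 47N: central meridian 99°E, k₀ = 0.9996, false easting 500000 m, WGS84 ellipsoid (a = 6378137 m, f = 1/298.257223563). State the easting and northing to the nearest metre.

Zone 47 central meridian λ₀ = 6×47 − 183 = 99°; Δλ = +0.2418°.
Transverse Mercator on WGS84 with k₀ = 0.9996 gives E = 523654.855 m, N = 3157047.145 m.

E 523655 m, N 3157047 m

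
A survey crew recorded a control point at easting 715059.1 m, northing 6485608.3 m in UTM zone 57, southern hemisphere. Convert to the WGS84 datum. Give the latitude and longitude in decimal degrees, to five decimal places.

Zone 57S: λ₀ = 159°, k₀ = 0.9996, false easting 500000 m, false northing 10000000 m.
Meridian distance M = (N − FN)/k₀ = -3515798.0 m.
Inverse transverse Mercator on WGS84 gives φ = -31.74479962°, λ = 161.27029990°.

lat -31.74480°, lon 161.27030°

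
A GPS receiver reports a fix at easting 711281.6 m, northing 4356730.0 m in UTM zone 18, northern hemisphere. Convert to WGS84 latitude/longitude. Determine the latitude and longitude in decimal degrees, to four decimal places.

Zone 18N: λ₀ = -75°, k₀ = 0.9996, false easting 500000 m.
Meridian distance M = (N − FN)/k₀ = 4358473.4 m.
Inverse transverse Mercator on WGS84 gives φ = 39.33419984°, λ = -72.54860045°.

lat 39.3342°, lon -72.5486°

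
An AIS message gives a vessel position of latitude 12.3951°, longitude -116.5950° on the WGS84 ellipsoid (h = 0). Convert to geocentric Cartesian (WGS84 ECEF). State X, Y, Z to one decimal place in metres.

WGS84: a = 6378137 m, e² = 0.006694380; N(φ) = a/√(1−e²sin²φ) = 6379120.884 m.
X = (N+h)·cosφ·cosλ = -2789244.434 m; Y = (N+h)·cosφ·sinλ = -5571206.712 m; Z = (N(1−e²)+h)·sinφ = 1360123.236 m.

X -2789244.4 m, Y -5571206.7 m, Z 1360123.2 m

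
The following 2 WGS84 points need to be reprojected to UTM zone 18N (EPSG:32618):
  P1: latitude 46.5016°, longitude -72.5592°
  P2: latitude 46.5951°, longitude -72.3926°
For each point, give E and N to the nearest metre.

P1: E 687279 m, N 5152676 m; P2: E 699718 m, N 5163473 m

UTM zone 18N: λ₀ = -75°, k₀ = 0.9996.
P1 (46.5016°, -72.5592°) → (687278.801, 5152675.628) m.
P2 (46.5951°, -72.3926°) → (699717.868, 5163473.299) m.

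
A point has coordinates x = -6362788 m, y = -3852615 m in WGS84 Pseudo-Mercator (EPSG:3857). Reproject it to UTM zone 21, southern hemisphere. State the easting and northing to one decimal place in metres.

E 485196.5 m, N 6384420.2 m

Web Mercator inverse (R = 6378137 m) → φ = -32.67780016°, λ = -57.15789710°.
UTM 21S forward: E = 485196.525 m, N = 6384420.226 m.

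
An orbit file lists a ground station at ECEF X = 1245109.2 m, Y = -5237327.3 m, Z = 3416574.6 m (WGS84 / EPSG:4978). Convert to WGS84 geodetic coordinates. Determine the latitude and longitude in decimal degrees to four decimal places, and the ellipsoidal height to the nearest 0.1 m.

lat 32.5760°, lon -76.6269°, h 3986.2 m

λ = atan2(Y, X) = -76.62690003°; p = √(X²+Y²) = 5383297.7 m.
Bowring's method on WGS84 (a = 6378137 m, b = 6356752.314 m) gives φ = 32.57599984°, h = 3986.216 m.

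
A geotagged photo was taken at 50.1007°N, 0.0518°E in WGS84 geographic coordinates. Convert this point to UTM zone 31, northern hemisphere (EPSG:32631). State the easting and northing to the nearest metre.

Zone 31 central meridian λ₀ = 6×31 − 183 = 3°; Δλ = -2.9482°.
Transverse Mercator on WGS84 with k₀ = 0.9996 gives E = 289169.198 m, N = 5553990.094 m.

E 289169 m, N 5553990 m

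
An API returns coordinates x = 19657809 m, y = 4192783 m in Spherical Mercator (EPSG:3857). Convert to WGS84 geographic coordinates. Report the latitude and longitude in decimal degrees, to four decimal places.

lat 35.2124°, lon 176.5891°

R = 6378137 m. λ = x/R = 176.58910277°.
φ = 2·arctan(exp(y/R)) − 90° = 2·arctan(1.92971) − 90° = 35.21239964°.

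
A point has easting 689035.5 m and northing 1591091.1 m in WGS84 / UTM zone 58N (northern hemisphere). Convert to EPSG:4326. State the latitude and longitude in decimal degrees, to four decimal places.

lat 14.3856°, lon 166.7532°

Zone 58N: λ₀ = 165°, k₀ = 0.9996, false easting 500000 m.
Meridian distance M = (N − FN)/k₀ = 1591727.8 m.
Inverse transverse Mercator on WGS84 gives φ = 14.38559959°, λ = 166.75319985°.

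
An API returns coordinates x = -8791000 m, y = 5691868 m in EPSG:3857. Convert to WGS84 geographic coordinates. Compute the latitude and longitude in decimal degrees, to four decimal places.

lat 45.4451°, lon -78.9709°

R = 6378137 m. λ = x/R = -78.97089663°.
φ = 2·arctan(exp(y/R)) − 90° = 2·arctan(2.44099) − 90° = 45.44510204°.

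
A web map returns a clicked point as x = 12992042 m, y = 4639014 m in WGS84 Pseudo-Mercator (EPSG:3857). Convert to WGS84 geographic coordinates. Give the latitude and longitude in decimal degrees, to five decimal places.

R = 6378137 m. λ = x/R = 116.70949901°.
φ = 2·arctan(exp(y/R)) − 90° = 2·arctan(2.06955) − 90° = 38.42059954°.

lat 38.42060°, lon 116.70950°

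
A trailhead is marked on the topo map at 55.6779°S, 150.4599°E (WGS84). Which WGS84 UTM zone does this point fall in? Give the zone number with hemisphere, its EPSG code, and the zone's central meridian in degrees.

UTM zone = ⌊(λ + 180)/6⌋ + 1; 150.4599° ∈ [150°, 156°) → zone 56.
Hemisphere: S (φ < 0).
Central meridian λ₀ = 6×56 − 183 = 153°.
EPSG code: 32756.

Zone 56S (EPSG:32756), central meridian 153°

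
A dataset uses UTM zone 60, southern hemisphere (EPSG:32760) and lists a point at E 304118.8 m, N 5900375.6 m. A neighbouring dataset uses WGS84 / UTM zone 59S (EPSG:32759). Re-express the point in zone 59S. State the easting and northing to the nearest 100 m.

UTM 60S → geographic: φ = -37.02240029°, λ = 174.79799988°.
UTM 59S (λ₀ = 171°) forward: E = 837900.511 m, N = 5895893.610 m.

E 837900 m, N 5895900 m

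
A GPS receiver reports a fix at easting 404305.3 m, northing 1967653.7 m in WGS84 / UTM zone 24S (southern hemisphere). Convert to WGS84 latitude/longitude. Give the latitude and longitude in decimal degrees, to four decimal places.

lat -72.3690°, lon -41.8316°

Zone 24S: λ₀ = -39°, k₀ = 0.9996, false easting 500000 m, false northing 10000000 m.
Meridian distance M = (N − FN)/k₀ = -8035560.5 m.
Inverse transverse Mercator on WGS84 gives φ = -72.36900037°, λ = -41.83159991°.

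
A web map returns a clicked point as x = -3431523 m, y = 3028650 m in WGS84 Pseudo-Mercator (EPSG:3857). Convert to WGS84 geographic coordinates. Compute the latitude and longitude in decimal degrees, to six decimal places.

R = 6378137 m. λ = x/R = -30.82589559°.
φ = 2·arctan(exp(y/R)) − 90° = 2·arctan(1.60777) − 90° = 26.23849757°.

lat 26.238498°, lon -30.825896°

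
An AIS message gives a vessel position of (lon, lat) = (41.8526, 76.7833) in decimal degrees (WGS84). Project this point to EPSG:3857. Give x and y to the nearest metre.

x 4659010 m, y 13747723 m

Web Mercator is spherical with R = a = 6378137 m.
x = R·λ = 6378137 × 0.730465671 = 4659010.120 m.
y = R·ln tan(π/4 + φ/2) = 6378137 × 2.155444905 = 13747722.900 m.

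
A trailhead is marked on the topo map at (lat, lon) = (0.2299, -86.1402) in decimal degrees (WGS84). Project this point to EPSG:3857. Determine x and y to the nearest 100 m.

x -9589100 m, y 25600 m

Web Mercator is spherical with R = a = 6378137 m.
x = R·λ = 6378137 × -1.503430108 = -9589083.201 m.
y = R·ln tan(π/4 + φ/2) = 6378137 × 0.004012523 = 25592.420 m.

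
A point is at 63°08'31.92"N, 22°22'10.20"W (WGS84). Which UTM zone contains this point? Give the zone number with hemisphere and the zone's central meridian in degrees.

Zone 27N, central meridian -21°

UTM zone = ⌊(λ + 180)/6⌋ + 1; -22.3695° ∈ [-24°, -18°) → zone 27.
Hemisphere: N (φ ≥ 0).
Central meridian λ₀ = 6×27 − 183 = -21°.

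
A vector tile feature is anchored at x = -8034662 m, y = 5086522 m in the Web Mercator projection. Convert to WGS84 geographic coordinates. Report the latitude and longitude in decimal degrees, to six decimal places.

R = 6378137 m. λ = x/R = -72.17659677°.
φ = 2·arctan(exp(y/R)) − 90° = 2·arctan(2.21997) − 90° = 41.50099809°.

lat 41.500998°, lon -72.176597°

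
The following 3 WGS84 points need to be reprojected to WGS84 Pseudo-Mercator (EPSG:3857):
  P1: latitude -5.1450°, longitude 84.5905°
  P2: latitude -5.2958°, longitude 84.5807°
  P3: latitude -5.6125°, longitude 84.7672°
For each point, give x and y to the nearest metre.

P1: x 9416571 m, y -573510 m; P2: x 9415480 m, y -590367 m; P3: x 9436242 m, y -625782 m

Web Mercator: x = R·λ, y = R·ln tan(π/4+φ/2), R = 6378137 m.
P1 (-5.1450°, 84.5905°) → (9416571.386, -573510.052) m.
P2 (-5.2958°, 84.5807°) → (9415480.455, -590366.957) m.
P3 (-5.6125°, 84.7672°) → (9436241.540, -625782.226) m.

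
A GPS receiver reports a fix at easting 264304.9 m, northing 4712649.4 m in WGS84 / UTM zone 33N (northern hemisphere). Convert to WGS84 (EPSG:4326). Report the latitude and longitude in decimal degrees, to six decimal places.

lat 42.530300°, lon 12.130200°

Zone 33N: λ₀ = 15°, k₀ = 0.9996, false easting 500000 m.
Meridian distance M = (N − FN)/k₀ = 4714535.2 m.
Inverse transverse Mercator on WGS84 gives φ = 42.53029995°, λ = 12.13020037°.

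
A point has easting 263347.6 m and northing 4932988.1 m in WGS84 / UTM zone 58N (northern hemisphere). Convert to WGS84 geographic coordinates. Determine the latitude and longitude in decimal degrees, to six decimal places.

lat 44.511400°, lon 162.022600°

Zone 58N: λ₀ = 165°, k₀ = 0.9996, false easting 500000 m.
Meridian distance M = (N − FN)/k₀ = 4934962.1 m.
Inverse transverse Mercator on WGS84 gives φ = 44.51139993°, λ = 162.02260042°.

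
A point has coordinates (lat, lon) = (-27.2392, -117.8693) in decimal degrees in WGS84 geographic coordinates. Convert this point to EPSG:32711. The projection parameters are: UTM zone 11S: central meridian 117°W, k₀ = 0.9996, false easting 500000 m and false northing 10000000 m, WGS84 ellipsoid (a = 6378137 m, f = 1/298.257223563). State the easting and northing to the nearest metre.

E 413934 m, N 6986772 m

Zone 11 central meridian λ₀ = 6×11 − 183 = -117°; Δλ = -0.8693°.
Transverse Mercator on WGS84 with k₀ = 0.9996 gives E = 413933.543 m, N = 6986771.852 m.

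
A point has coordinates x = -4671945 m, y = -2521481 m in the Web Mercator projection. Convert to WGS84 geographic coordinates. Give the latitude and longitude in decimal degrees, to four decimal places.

lat -22.0829°, lon -41.9688°

R = 6378137 m. λ = x/R = -41.96879600°.
φ = 2·arctan(exp(y/R)) − 90° = 2·arctan(0.67346) − 90° = -22.08289764°.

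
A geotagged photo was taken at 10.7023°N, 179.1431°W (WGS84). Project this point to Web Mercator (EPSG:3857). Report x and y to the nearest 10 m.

Web Mercator is spherical with R = a = 6378137 m.
x = R·λ = 6378137 × -3.126636927 = -19942118.671 m.
y = R·ln tan(π/4 + φ/2) = 6378137 × 0.187886150 = 1198363.607 m.

x -19942120 m, y 1198360 m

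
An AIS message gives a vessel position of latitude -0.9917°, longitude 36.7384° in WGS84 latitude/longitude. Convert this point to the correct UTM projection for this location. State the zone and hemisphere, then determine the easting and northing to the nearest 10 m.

Zone 37S: E 248310 m, N 9890300 m

Longitude 36.7384° lies in the 6° band [36°, 42°), giving zone 37; latitude is south of the equator, so 37S.
Zone 37 central meridian λ₀ = 6×37 − 183 = 39°; Δλ = -2.2616°.
Transverse Mercator on WGS84 with k₀ = 0.9996 gives E = 248312.219 m, N = 9890301.236 m.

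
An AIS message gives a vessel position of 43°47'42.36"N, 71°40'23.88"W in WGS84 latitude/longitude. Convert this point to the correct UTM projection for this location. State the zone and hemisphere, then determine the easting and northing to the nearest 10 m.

Zone 19N: E 284930 m, N 4852590 m

Longitude -71.6733° lies in the 6° band [-72°, -66°), giving zone 19; latitude is north of the equator, so 19N.
Zone 19 central meridian λ₀ = 6×19 − 183 = -69°; Δλ = -2.6733°.
Transverse Mercator on WGS84 with k₀ = 0.9996 gives E = 284930.923 m, N = 4852589.158 m.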